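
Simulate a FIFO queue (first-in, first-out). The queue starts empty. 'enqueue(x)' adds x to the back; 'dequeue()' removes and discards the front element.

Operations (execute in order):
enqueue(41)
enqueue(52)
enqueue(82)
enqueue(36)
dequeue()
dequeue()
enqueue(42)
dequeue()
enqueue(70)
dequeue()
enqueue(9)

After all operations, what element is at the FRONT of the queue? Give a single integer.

enqueue(41): queue = [41]
enqueue(52): queue = [41, 52]
enqueue(82): queue = [41, 52, 82]
enqueue(36): queue = [41, 52, 82, 36]
dequeue(): queue = [52, 82, 36]
dequeue(): queue = [82, 36]
enqueue(42): queue = [82, 36, 42]
dequeue(): queue = [36, 42]
enqueue(70): queue = [36, 42, 70]
dequeue(): queue = [42, 70]
enqueue(9): queue = [42, 70, 9]

Answer: 42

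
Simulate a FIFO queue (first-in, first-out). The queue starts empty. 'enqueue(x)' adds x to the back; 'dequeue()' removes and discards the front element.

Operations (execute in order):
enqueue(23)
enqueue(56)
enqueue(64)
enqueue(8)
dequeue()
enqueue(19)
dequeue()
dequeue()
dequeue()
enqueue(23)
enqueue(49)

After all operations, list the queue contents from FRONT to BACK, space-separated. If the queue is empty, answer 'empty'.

enqueue(23): [23]
enqueue(56): [23, 56]
enqueue(64): [23, 56, 64]
enqueue(8): [23, 56, 64, 8]
dequeue(): [56, 64, 8]
enqueue(19): [56, 64, 8, 19]
dequeue(): [64, 8, 19]
dequeue(): [8, 19]
dequeue(): [19]
enqueue(23): [19, 23]
enqueue(49): [19, 23, 49]

Answer: 19 23 49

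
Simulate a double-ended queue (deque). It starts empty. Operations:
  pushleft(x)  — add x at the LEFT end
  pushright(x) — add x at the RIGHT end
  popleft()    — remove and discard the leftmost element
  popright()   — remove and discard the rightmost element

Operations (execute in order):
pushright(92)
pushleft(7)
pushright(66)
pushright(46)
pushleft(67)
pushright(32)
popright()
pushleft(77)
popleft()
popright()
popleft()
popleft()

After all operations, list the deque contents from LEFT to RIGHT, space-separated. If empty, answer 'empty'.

Answer: 92 66

Derivation:
pushright(92): [92]
pushleft(7): [7, 92]
pushright(66): [7, 92, 66]
pushright(46): [7, 92, 66, 46]
pushleft(67): [67, 7, 92, 66, 46]
pushright(32): [67, 7, 92, 66, 46, 32]
popright(): [67, 7, 92, 66, 46]
pushleft(77): [77, 67, 7, 92, 66, 46]
popleft(): [67, 7, 92, 66, 46]
popright(): [67, 7, 92, 66]
popleft(): [7, 92, 66]
popleft(): [92, 66]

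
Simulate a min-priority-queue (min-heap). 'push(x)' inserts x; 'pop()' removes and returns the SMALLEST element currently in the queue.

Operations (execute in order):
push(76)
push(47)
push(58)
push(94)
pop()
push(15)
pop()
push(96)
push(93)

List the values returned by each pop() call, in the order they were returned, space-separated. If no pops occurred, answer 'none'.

Answer: 47 15

Derivation:
push(76): heap contents = [76]
push(47): heap contents = [47, 76]
push(58): heap contents = [47, 58, 76]
push(94): heap contents = [47, 58, 76, 94]
pop() → 47: heap contents = [58, 76, 94]
push(15): heap contents = [15, 58, 76, 94]
pop() → 15: heap contents = [58, 76, 94]
push(96): heap contents = [58, 76, 94, 96]
push(93): heap contents = [58, 76, 93, 94, 96]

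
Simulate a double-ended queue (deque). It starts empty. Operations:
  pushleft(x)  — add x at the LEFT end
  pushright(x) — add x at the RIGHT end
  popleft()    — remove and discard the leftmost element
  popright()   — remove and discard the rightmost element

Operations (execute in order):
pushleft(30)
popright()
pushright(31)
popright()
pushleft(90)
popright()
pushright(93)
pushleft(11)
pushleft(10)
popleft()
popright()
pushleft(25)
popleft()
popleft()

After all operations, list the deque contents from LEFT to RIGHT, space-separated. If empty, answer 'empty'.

pushleft(30): [30]
popright(): []
pushright(31): [31]
popright(): []
pushleft(90): [90]
popright(): []
pushright(93): [93]
pushleft(11): [11, 93]
pushleft(10): [10, 11, 93]
popleft(): [11, 93]
popright(): [11]
pushleft(25): [25, 11]
popleft(): [11]
popleft(): []

Answer: empty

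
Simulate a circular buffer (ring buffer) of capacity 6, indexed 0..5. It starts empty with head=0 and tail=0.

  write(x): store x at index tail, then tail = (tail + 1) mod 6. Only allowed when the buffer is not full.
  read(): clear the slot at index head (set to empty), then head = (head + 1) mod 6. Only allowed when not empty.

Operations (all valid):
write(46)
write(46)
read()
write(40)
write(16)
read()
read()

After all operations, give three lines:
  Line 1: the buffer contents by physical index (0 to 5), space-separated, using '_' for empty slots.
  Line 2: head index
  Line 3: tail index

write(46): buf=[46 _ _ _ _ _], head=0, tail=1, size=1
write(46): buf=[46 46 _ _ _ _], head=0, tail=2, size=2
read(): buf=[_ 46 _ _ _ _], head=1, tail=2, size=1
write(40): buf=[_ 46 40 _ _ _], head=1, tail=3, size=2
write(16): buf=[_ 46 40 16 _ _], head=1, tail=4, size=3
read(): buf=[_ _ 40 16 _ _], head=2, tail=4, size=2
read(): buf=[_ _ _ 16 _ _], head=3, tail=4, size=1

Answer: _ _ _ 16 _ _
3
4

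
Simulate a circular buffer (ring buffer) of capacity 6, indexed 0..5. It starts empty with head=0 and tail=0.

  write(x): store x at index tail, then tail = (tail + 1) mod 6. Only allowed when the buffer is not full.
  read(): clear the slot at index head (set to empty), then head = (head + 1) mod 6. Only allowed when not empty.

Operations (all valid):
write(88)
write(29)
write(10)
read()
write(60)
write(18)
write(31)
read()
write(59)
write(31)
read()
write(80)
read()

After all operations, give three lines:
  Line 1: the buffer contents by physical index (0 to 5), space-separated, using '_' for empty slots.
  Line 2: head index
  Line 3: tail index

write(88): buf=[88 _ _ _ _ _], head=0, tail=1, size=1
write(29): buf=[88 29 _ _ _ _], head=0, tail=2, size=2
write(10): buf=[88 29 10 _ _ _], head=0, tail=3, size=3
read(): buf=[_ 29 10 _ _ _], head=1, tail=3, size=2
write(60): buf=[_ 29 10 60 _ _], head=1, tail=4, size=3
write(18): buf=[_ 29 10 60 18 _], head=1, tail=5, size=4
write(31): buf=[_ 29 10 60 18 31], head=1, tail=0, size=5
read(): buf=[_ _ 10 60 18 31], head=2, tail=0, size=4
write(59): buf=[59 _ 10 60 18 31], head=2, tail=1, size=5
write(31): buf=[59 31 10 60 18 31], head=2, tail=2, size=6
read(): buf=[59 31 _ 60 18 31], head=3, tail=2, size=5
write(80): buf=[59 31 80 60 18 31], head=3, tail=3, size=6
read(): buf=[59 31 80 _ 18 31], head=4, tail=3, size=5

Answer: 59 31 80 _ 18 31
4
3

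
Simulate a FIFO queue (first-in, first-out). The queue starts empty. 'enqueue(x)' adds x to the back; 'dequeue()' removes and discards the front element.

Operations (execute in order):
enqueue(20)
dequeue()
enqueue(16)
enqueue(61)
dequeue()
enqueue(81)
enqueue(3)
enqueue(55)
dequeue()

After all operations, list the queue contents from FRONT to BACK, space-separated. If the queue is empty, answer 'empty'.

enqueue(20): [20]
dequeue(): []
enqueue(16): [16]
enqueue(61): [16, 61]
dequeue(): [61]
enqueue(81): [61, 81]
enqueue(3): [61, 81, 3]
enqueue(55): [61, 81, 3, 55]
dequeue(): [81, 3, 55]

Answer: 81 3 55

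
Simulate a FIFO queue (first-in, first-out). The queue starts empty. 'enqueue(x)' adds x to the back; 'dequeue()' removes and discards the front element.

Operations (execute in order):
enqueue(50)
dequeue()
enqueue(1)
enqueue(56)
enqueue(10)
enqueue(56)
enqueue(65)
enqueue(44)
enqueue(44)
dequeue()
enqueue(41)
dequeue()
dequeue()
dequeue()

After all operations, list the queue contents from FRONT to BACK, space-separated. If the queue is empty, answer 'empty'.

enqueue(50): [50]
dequeue(): []
enqueue(1): [1]
enqueue(56): [1, 56]
enqueue(10): [1, 56, 10]
enqueue(56): [1, 56, 10, 56]
enqueue(65): [1, 56, 10, 56, 65]
enqueue(44): [1, 56, 10, 56, 65, 44]
enqueue(44): [1, 56, 10, 56, 65, 44, 44]
dequeue(): [56, 10, 56, 65, 44, 44]
enqueue(41): [56, 10, 56, 65, 44, 44, 41]
dequeue(): [10, 56, 65, 44, 44, 41]
dequeue(): [56, 65, 44, 44, 41]
dequeue(): [65, 44, 44, 41]

Answer: 65 44 44 41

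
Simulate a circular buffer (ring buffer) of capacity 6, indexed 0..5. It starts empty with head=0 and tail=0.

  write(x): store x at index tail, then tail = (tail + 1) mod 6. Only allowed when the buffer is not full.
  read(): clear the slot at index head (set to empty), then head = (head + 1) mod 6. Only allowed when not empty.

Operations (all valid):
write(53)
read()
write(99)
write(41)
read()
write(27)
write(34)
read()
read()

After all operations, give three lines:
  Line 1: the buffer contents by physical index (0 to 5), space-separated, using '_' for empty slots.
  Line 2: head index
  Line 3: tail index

Answer: _ _ _ _ 34 _
4
5

Derivation:
write(53): buf=[53 _ _ _ _ _], head=0, tail=1, size=1
read(): buf=[_ _ _ _ _ _], head=1, tail=1, size=0
write(99): buf=[_ 99 _ _ _ _], head=1, tail=2, size=1
write(41): buf=[_ 99 41 _ _ _], head=1, tail=3, size=2
read(): buf=[_ _ 41 _ _ _], head=2, tail=3, size=1
write(27): buf=[_ _ 41 27 _ _], head=2, tail=4, size=2
write(34): buf=[_ _ 41 27 34 _], head=2, tail=5, size=3
read(): buf=[_ _ _ 27 34 _], head=3, tail=5, size=2
read(): buf=[_ _ _ _ 34 _], head=4, tail=5, size=1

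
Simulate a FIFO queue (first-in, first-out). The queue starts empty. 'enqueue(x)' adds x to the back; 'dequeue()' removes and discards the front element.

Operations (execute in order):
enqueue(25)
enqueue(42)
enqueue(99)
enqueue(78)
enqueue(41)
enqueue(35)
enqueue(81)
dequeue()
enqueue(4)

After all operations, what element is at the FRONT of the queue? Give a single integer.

Answer: 42

Derivation:
enqueue(25): queue = [25]
enqueue(42): queue = [25, 42]
enqueue(99): queue = [25, 42, 99]
enqueue(78): queue = [25, 42, 99, 78]
enqueue(41): queue = [25, 42, 99, 78, 41]
enqueue(35): queue = [25, 42, 99, 78, 41, 35]
enqueue(81): queue = [25, 42, 99, 78, 41, 35, 81]
dequeue(): queue = [42, 99, 78, 41, 35, 81]
enqueue(4): queue = [42, 99, 78, 41, 35, 81, 4]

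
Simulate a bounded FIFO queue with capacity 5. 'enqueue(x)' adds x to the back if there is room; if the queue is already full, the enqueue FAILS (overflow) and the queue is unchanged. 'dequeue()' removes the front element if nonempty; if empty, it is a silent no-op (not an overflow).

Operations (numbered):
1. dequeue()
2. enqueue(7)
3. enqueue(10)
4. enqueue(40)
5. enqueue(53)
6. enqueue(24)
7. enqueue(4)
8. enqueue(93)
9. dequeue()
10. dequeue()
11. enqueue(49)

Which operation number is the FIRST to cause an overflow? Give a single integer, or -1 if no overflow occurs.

Answer: 7

Derivation:
1. dequeue(): empty, no-op, size=0
2. enqueue(7): size=1
3. enqueue(10): size=2
4. enqueue(40): size=3
5. enqueue(53): size=4
6. enqueue(24): size=5
7. enqueue(4): size=5=cap → OVERFLOW (fail)
8. enqueue(93): size=5=cap → OVERFLOW (fail)
9. dequeue(): size=4
10. dequeue(): size=3
11. enqueue(49): size=4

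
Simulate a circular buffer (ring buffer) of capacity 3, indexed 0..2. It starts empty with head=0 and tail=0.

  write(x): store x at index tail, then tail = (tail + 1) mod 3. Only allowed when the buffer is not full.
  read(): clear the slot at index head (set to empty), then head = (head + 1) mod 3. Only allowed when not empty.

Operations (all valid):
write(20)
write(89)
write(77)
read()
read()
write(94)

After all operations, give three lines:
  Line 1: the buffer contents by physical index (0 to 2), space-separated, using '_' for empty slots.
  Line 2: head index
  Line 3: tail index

write(20): buf=[20 _ _], head=0, tail=1, size=1
write(89): buf=[20 89 _], head=0, tail=2, size=2
write(77): buf=[20 89 77], head=0, tail=0, size=3
read(): buf=[_ 89 77], head=1, tail=0, size=2
read(): buf=[_ _ 77], head=2, tail=0, size=1
write(94): buf=[94 _ 77], head=2, tail=1, size=2

Answer: 94 _ 77
2
1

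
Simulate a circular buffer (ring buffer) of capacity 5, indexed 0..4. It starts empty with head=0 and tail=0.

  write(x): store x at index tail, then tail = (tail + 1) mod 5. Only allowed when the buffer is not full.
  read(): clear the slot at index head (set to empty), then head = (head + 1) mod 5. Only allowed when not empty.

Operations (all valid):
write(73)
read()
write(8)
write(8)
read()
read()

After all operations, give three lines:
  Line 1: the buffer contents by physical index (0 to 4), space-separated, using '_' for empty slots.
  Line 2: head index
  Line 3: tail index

write(73): buf=[73 _ _ _ _], head=0, tail=1, size=1
read(): buf=[_ _ _ _ _], head=1, tail=1, size=0
write(8): buf=[_ 8 _ _ _], head=1, tail=2, size=1
write(8): buf=[_ 8 8 _ _], head=1, tail=3, size=2
read(): buf=[_ _ 8 _ _], head=2, tail=3, size=1
read(): buf=[_ _ _ _ _], head=3, tail=3, size=0

Answer: _ _ _ _ _
3
3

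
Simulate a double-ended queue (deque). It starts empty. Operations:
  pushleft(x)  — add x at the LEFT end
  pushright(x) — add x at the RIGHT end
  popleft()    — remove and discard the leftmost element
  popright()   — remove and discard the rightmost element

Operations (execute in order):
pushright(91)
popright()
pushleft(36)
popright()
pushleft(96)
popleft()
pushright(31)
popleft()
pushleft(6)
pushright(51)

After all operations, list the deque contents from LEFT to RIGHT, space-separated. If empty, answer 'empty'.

Answer: 6 51

Derivation:
pushright(91): [91]
popright(): []
pushleft(36): [36]
popright(): []
pushleft(96): [96]
popleft(): []
pushright(31): [31]
popleft(): []
pushleft(6): [6]
pushright(51): [6, 51]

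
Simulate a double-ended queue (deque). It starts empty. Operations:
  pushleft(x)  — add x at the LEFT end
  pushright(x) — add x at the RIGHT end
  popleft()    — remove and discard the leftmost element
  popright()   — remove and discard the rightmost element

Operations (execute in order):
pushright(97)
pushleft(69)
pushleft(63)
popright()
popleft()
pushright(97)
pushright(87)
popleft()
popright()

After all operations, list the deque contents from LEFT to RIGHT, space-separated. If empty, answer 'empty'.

Answer: 97

Derivation:
pushright(97): [97]
pushleft(69): [69, 97]
pushleft(63): [63, 69, 97]
popright(): [63, 69]
popleft(): [69]
pushright(97): [69, 97]
pushright(87): [69, 97, 87]
popleft(): [97, 87]
popright(): [97]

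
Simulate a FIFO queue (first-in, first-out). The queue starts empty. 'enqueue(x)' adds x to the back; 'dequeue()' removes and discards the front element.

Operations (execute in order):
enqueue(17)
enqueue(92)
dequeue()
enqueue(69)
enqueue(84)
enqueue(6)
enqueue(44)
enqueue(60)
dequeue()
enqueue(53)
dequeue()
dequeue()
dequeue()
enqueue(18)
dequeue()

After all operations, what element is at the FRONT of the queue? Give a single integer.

Answer: 60

Derivation:
enqueue(17): queue = [17]
enqueue(92): queue = [17, 92]
dequeue(): queue = [92]
enqueue(69): queue = [92, 69]
enqueue(84): queue = [92, 69, 84]
enqueue(6): queue = [92, 69, 84, 6]
enqueue(44): queue = [92, 69, 84, 6, 44]
enqueue(60): queue = [92, 69, 84, 6, 44, 60]
dequeue(): queue = [69, 84, 6, 44, 60]
enqueue(53): queue = [69, 84, 6, 44, 60, 53]
dequeue(): queue = [84, 6, 44, 60, 53]
dequeue(): queue = [6, 44, 60, 53]
dequeue(): queue = [44, 60, 53]
enqueue(18): queue = [44, 60, 53, 18]
dequeue(): queue = [60, 53, 18]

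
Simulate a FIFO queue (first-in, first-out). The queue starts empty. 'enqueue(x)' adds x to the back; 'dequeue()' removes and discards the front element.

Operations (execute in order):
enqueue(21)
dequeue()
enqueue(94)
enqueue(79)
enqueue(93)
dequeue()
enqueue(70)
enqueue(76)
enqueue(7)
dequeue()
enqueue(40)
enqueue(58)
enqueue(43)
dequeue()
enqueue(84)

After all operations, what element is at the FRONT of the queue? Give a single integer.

enqueue(21): queue = [21]
dequeue(): queue = []
enqueue(94): queue = [94]
enqueue(79): queue = [94, 79]
enqueue(93): queue = [94, 79, 93]
dequeue(): queue = [79, 93]
enqueue(70): queue = [79, 93, 70]
enqueue(76): queue = [79, 93, 70, 76]
enqueue(7): queue = [79, 93, 70, 76, 7]
dequeue(): queue = [93, 70, 76, 7]
enqueue(40): queue = [93, 70, 76, 7, 40]
enqueue(58): queue = [93, 70, 76, 7, 40, 58]
enqueue(43): queue = [93, 70, 76, 7, 40, 58, 43]
dequeue(): queue = [70, 76, 7, 40, 58, 43]
enqueue(84): queue = [70, 76, 7, 40, 58, 43, 84]

Answer: 70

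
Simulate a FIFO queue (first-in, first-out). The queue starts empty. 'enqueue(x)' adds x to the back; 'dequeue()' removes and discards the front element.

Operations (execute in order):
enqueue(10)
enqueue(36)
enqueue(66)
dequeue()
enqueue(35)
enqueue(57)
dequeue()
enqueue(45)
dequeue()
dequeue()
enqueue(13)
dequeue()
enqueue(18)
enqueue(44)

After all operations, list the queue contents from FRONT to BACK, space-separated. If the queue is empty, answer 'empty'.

Answer: 45 13 18 44

Derivation:
enqueue(10): [10]
enqueue(36): [10, 36]
enqueue(66): [10, 36, 66]
dequeue(): [36, 66]
enqueue(35): [36, 66, 35]
enqueue(57): [36, 66, 35, 57]
dequeue(): [66, 35, 57]
enqueue(45): [66, 35, 57, 45]
dequeue(): [35, 57, 45]
dequeue(): [57, 45]
enqueue(13): [57, 45, 13]
dequeue(): [45, 13]
enqueue(18): [45, 13, 18]
enqueue(44): [45, 13, 18, 44]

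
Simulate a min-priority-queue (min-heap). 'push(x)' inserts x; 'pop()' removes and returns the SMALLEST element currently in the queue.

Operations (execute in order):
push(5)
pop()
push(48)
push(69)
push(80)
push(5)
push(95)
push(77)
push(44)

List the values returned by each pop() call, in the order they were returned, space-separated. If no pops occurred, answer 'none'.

Answer: 5

Derivation:
push(5): heap contents = [5]
pop() → 5: heap contents = []
push(48): heap contents = [48]
push(69): heap contents = [48, 69]
push(80): heap contents = [48, 69, 80]
push(5): heap contents = [5, 48, 69, 80]
push(95): heap contents = [5, 48, 69, 80, 95]
push(77): heap contents = [5, 48, 69, 77, 80, 95]
push(44): heap contents = [5, 44, 48, 69, 77, 80, 95]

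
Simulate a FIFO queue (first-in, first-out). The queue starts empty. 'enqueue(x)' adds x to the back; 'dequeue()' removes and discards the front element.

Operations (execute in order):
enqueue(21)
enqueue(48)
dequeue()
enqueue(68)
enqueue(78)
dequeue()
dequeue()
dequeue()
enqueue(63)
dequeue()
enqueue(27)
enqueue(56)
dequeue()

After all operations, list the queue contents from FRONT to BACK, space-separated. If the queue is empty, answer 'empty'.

enqueue(21): [21]
enqueue(48): [21, 48]
dequeue(): [48]
enqueue(68): [48, 68]
enqueue(78): [48, 68, 78]
dequeue(): [68, 78]
dequeue(): [78]
dequeue(): []
enqueue(63): [63]
dequeue(): []
enqueue(27): [27]
enqueue(56): [27, 56]
dequeue(): [56]

Answer: 56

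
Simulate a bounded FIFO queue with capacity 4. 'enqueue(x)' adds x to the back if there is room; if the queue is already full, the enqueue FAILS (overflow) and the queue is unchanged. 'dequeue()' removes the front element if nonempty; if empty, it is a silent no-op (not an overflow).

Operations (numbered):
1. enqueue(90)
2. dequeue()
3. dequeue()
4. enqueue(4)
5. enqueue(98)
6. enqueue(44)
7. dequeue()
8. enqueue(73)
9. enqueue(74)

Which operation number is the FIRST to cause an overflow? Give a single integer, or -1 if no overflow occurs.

Answer: -1

Derivation:
1. enqueue(90): size=1
2. dequeue(): size=0
3. dequeue(): empty, no-op, size=0
4. enqueue(4): size=1
5. enqueue(98): size=2
6. enqueue(44): size=3
7. dequeue(): size=2
8. enqueue(73): size=3
9. enqueue(74): size=4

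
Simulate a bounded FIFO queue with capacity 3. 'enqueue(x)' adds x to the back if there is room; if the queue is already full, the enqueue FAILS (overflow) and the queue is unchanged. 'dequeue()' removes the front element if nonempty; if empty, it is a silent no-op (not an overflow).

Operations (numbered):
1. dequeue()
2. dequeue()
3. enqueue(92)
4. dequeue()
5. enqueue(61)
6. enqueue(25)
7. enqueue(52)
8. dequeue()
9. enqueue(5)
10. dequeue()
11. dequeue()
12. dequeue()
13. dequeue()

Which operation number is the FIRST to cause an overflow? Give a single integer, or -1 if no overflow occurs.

Answer: -1

Derivation:
1. dequeue(): empty, no-op, size=0
2. dequeue(): empty, no-op, size=0
3. enqueue(92): size=1
4. dequeue(): size=0
5. enqueue(61): size=1
6. enqueue(25): size=2
7. enqueue(52): size=3
8. dequeue(): size=2
9. enqueue(5): size=3
10. dequeue(): size=2
11. dequeue(): size=1
12. dequeue(): size=0
13. dequeue(): empty, no-op, size=0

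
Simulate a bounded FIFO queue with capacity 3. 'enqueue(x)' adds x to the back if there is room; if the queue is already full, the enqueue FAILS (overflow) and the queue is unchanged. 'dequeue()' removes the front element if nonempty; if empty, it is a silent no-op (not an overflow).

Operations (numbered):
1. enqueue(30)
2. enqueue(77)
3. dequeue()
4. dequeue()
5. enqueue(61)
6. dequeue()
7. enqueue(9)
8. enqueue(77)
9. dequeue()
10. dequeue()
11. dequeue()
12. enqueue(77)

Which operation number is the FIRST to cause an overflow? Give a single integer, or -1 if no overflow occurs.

1. enqueue(30): size=1
2. enqueue(77): size=2
3. dequeue(): size=1
4. dequeue(): size=0
5. enqueue(61): size=1
6. dequeue(): size=0
7. enqueue(9): size=1
8. enqueue(77): size=2
9. dequeue(): size=1
10. dequeue(): size=0
11. dequeue(): empty, no-op, size=0
12. enqueue(77): size=1

Answer: -1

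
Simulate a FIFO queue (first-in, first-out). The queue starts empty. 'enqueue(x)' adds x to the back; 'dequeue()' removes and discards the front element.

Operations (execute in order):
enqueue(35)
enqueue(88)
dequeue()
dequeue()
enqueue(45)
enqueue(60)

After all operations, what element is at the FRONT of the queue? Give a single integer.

Answer: 45

Derivation:
enqueue(35): queue = [35]
enqueue(88): queue = [35, 88]
dequeue(): queue = [88]
dequeue(): queue = []
enqueue(45): queue = [45]
enqueue(60): queue = [45, 60]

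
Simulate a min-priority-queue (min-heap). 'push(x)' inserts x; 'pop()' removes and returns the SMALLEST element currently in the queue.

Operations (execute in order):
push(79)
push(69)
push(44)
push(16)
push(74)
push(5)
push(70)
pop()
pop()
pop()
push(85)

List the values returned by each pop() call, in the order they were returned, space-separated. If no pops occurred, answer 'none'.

Answer: 5 16 44

Derivation:
push(79): heap contents = [79]
push(69): heap contents = [69, 79]
push(44): heap contents = [44, 69, 79]
push(16): heap contents = [16, 44, 69, 79]
push(74): heap contents = [16, 44, 69, 74, 79]
push(5): heap contents = [5, 16, 44, 69, 74, 79]
push(70): heap contents = [5, 16, 44, 69, 70, 74, 79]
pop() → 5: heap contents = [16, 44, 69, 70, 74, 79]
pop() → 16: heap contents = [44, 69, 70, 74, 79]
pop() → 44: heap contents = [69, 70, 74, 79]
push(85): heap contents = [69, 70, 74, 79, 85]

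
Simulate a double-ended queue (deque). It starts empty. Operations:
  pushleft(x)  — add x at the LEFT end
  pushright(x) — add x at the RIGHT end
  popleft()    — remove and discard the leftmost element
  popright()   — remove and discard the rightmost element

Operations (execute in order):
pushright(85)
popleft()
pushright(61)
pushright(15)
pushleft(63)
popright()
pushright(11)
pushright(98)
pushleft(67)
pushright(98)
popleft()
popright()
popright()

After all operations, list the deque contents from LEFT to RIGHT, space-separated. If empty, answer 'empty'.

Answer: 63 61 11

Derivation:
pushright(85): [85]
popleft(): []
pushright(61): [61]
pushright(15): [61, 15]
pushleft(63): [63, 61, 15]
popright(): [63, 61]
pushright(11): [63, 61, 11]
pushright(98): [63, 61, 11, 98]
pushleft(67): [67, 63, 61, 11, 98]
pushright(98): [67, 63, 61, 11, 98, 98]
popleft(): [63, 61, 11, 98, 98]
popright(): [63, 61, 11, 98]
popright(): [63, 61, 11]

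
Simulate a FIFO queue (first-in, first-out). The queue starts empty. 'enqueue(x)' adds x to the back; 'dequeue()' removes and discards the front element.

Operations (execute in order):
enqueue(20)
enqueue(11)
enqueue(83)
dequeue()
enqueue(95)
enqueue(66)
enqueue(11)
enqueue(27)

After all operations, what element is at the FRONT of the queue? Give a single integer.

Answer: 11

Derivation:
enqueue(20): queue = [20]
enqueue(11): queue = [20, 11]
enqueue(83): queue = [20, 11, 83]
dequeue(): queue = [11, 83]
enqueue(95): queue = [11, 83, 95]
enqueue(66): queue = [11, 83, 95, 66]
enqueue(11): queue = [11, 83, 95, 66, 11]
enqueue(27): queue = [11, 83, 95, 66, 11, 27]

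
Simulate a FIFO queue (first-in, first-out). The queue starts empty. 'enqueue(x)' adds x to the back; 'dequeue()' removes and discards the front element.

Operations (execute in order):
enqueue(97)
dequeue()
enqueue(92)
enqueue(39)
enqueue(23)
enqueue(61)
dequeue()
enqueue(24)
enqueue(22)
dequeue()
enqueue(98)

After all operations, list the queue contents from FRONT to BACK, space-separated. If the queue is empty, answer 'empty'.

enqueue(97): [97]
dequeue(): []
enqueue(92): [92]
enqueue(39): [92, 39]
enqueue(23): [92, 39, 23]
enqueue(61): [92, 39, 23, 61]
dequeue(): [39, 23, 61]
enqueue(24): [39, 23, 61, 24]
enqueue(22): [39, 23, 61, 24, 22]
dequeue(): [23, 61, 24, 22]
enqueue(98): [23, 61, 24, 22, 98]

Answer: 23 61 24 22 98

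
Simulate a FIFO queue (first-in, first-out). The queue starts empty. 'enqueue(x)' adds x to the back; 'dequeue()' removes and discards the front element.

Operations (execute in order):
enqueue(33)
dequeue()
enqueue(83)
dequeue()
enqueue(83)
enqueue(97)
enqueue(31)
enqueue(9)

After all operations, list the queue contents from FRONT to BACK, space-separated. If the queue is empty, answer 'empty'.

enqueue(33): [33]
dequeue(): []
enqueue(83): [83]
dequeue(): []
enqueue(83): [83]
enqueue(97): [83, 97]
enqueue(31): [83, 97, 31]
enqueue(9): [83, 97, 31, 9]

Answer: 83 97 31 9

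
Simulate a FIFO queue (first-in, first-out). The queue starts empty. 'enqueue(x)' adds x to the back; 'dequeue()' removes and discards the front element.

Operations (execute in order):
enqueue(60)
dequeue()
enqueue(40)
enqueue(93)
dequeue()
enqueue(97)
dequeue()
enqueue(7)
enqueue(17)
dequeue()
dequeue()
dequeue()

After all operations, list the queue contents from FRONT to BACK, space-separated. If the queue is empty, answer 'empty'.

Answer: empty

Derivation:
enqueue(60): [60]
dequeue(): []
enqueue(40): [40]
enqueue(93): [40, 93]
dequeue(): [93]
enqueue(97): [93, 97]
dequeue(): [97]
enqueue(7): [97, 7]
enqueue(17): [97, 7, 17]
dequeue(): [7, 17]
dequeue(): [17]
dequeue(): []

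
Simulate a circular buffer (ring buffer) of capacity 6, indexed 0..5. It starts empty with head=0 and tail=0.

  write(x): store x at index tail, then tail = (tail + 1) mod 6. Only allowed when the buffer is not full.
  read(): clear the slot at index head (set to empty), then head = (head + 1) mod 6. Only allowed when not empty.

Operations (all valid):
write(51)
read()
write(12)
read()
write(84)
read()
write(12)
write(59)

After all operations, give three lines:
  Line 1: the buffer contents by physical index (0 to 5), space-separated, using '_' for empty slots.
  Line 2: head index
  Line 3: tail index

Answer: _ _ _ 12 59 _
3
5

Derivation:
write(51): buf=[51 _ _ _ _ _], head=0, tail=1, size=1
read(): buf=[_ _ _ _ _ _], head=1, tail=1, size=0
write(12): buf=[_ 12 _ _ _ _], head=1, tail=2, size=1
read(): buf=[_ _ _ _ _ _], head=2, tail=2, size=0
write(84): buf=[_ _ 84 _ _ _], head=2, tail=3, size=1
read(): buf=[_ _ _ _ _ _], head=3, tail=3, size=0
write(12): buf=[_ _ _ 12 _ _], head=3, tail=4, size=1
write(59): buf=[_ _ _ 12 59 _], head=3, tail=5, size=2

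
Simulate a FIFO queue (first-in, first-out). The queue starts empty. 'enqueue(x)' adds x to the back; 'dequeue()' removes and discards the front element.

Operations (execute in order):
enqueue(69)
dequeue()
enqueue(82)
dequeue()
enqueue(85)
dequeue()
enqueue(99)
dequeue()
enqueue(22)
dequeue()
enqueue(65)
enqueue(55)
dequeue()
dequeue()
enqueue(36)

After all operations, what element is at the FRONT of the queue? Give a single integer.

enqueue(69): queue = [69]
dequeue(): queue = []
enqueue(82): queue = [82]
dequeue(): queue = []
enqueue(85): queue = [85]
dequeue(): queue = []
enqueue(99): queue = [99]
dequeue(): queue = []
enqueue(22): queue = [22]
dequeue(): queue = []
enqueue(65): queue = [65]
enqueue(55): queue = [65, 55]
dequeue(): queue = [55]
dequeue(): queue = []
enqueue(36): queue = [36]

Answer: 36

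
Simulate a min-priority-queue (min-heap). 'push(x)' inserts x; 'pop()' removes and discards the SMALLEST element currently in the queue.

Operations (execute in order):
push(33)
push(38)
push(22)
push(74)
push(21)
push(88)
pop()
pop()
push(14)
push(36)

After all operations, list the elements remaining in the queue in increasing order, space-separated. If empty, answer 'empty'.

Answer: 14 33 36 38 74 88

Derivation:
push(33): heap contents = [33]
push(38): heap contents = [33, 38]
push(22): heap contents = [22, 33, 38]
push(74): heap contents = [22, 33, 38, 74]
push(21): heap contents = [21, 22, 33, 38, 74]
push(88): heap contents = [21, 22, 33, 38, 74, 88]
pop() → 21: heap contents = [22, 33, 38, 74, 88]
pop() → 22: heap contents = [33, 38, 74, 88]
push(14): heap contents = [14, 33, 38, 74, 88]
push(36): heap contents = [14, 33, 36, 38, 74, 88]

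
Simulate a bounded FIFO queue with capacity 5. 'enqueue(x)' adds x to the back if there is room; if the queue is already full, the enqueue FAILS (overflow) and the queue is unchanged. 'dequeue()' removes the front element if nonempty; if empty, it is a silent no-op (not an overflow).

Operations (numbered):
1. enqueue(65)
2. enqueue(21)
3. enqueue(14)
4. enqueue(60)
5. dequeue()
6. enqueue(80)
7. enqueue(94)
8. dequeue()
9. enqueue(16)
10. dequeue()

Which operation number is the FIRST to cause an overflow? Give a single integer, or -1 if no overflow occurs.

Answer: -1

Derivation:
1. enqueue(65): size=1
2. enqueue(21): size=2
3. enqueue(14): size=3
4. enqueue(60): size=4
5. dequeue(): size=3
6. enqueue(80): size=4
7. enqueue(94): size=5
8. dequeue(): size=4
9. enqueue(16): size=5
10. dequeue(): size=4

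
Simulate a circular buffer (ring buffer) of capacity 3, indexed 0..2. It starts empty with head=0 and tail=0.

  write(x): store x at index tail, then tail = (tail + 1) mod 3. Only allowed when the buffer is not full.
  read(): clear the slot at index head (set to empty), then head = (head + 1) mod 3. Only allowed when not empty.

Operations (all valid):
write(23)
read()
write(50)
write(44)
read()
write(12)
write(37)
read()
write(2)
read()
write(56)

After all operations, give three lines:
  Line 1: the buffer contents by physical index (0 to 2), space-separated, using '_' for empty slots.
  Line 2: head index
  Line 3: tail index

write(23): buf=[23 _ _], head=0, tail=1, size=1
read(): buf=[_ _ _], head=1, tail=1, size=0
write(50): buf=[_ 50 _], head=1, tail=2, size=1
write(44): buf=[_ 50 44], head=1, tail=0, size=2
read(): buf=[_ _ 44], head=2, tail=0, size=1
write(12): buf=[12 _ 44], head=2, tail=1, size=2
write(37): buf=[12 37 44], head=2, tail=2, size=3
read(): buf=[12 37 _], head=0, tail=2, size=2
write(2): buf=[12 37 2], head=0, tail=0, size=3
read(): buf=[_ 37 2], head=1, tail=0, size=2
write(56): buf=[56 37 2], head=1, tail=1, size=3

Answer: 56 37 2
1
1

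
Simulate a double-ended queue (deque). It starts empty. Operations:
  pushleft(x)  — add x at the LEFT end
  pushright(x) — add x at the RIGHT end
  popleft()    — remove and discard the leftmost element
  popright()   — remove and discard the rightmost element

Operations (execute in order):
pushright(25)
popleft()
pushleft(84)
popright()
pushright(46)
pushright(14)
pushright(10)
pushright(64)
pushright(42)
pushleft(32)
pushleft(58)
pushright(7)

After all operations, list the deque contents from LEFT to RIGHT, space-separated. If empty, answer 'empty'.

Answer: 58 32 46 14 10 64 42 7

Derivation:
pushright(25): [25]
popleft(): []
pushleft(84): [84]
popright(): []
pushright(46): [46]
pushright(14): [46, 14]
pushright(10): [46, 14, 10]
pushright(64): [46, 14, 10, 64]
pushright(42): [46, 14, 10, 64, 42]
pushleft(32): [32, 46, 14, 10, 64, 42]
pushleft(58): [58, 32, 46, 14, 10, 64, 42]
pushright(7): [58, 32, 46, 14, 10, 64, 42, 7]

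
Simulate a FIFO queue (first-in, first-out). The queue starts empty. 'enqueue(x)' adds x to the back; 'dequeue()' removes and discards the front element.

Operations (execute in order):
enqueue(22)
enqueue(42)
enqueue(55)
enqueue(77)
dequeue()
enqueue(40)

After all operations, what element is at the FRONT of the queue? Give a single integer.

enqueue(22): queue = [22]
enqueue(42): queue = [22, 42]
enqueue(55): queue = [22, 42, 55]
enqueue(77): queue = [22, 42, 55, 77]
dequeue(): queue = [42, 55, 77]
enqueue(40): queue = [42, 55, 77, 40]

Answer: 42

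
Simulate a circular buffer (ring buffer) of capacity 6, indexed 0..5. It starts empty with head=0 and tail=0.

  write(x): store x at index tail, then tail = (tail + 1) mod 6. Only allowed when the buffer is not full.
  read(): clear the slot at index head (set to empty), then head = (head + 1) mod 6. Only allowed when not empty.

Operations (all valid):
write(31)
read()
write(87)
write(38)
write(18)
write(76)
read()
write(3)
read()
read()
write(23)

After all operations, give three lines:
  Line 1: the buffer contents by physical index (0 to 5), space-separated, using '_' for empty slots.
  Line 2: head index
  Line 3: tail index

Answer: 23 _ _ _ 76 3
4
1

Derivation:
write(31): buf=[31 _ _ _ _ _], head=0, tail=1, size=1
read(): buf=[_ _ _ _ _ _], head=1, tail=1, size=0
write(87): buf=[_ 87 _ _ _ _], head=1, tail=2, size=1
write(38): buf=[_ 87 38 _ _ _], head=1, tail=3, size=2
write(18): buf=[_ 87 38 18 _ _], head=1, tail=4, size=3
write(76): buf=[_ 87 38 18 76 _], head=1, tail=5, size=4
read(): buf=[_ _ 38 18 76 _], head=2, tail=5, size=3
write(3): buf=[_ _ 38 18 76 3], head=2, tail=0, size=4
read(): buf=[_ _ _ 18 76 3], head=3, tail=0, size=3
read(): buf=[_ _ _ _ 76 3], head=4, tail=0, size=2
write(23): buf=[23 _ _ _ 76 3], head=4, tail=1, size=3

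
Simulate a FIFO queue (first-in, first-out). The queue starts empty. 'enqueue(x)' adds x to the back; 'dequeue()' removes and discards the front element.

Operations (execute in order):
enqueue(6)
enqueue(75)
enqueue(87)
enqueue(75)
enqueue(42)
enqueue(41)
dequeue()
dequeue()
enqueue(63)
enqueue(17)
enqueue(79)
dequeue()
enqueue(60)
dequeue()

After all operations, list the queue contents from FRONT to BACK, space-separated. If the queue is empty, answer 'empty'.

Answer: 42 41 63 17 79 60

Derivation:
enqueue(6): [6]
enqueue(75): [6, 75]
enqueue(87): [6, 75, 87]
enqueue(75): [6, 75, 87, 75]
enqueue(42): [6, 75, 87, 75, 42]
enqueue(41): [6, 75, 87, 75, 42, 41]
dequeue(): [75, 87, 75, 42, 41]
dequeue(): [87, 75, 42, 41]
enqueue(63): [87, 75, 42, 41, 63]
enqueue(17): [87, 75, 42, 41, 63, 17]
enqueue(79): [87, 75, 42, 41, 63, 17, 79]
dequeue(): [75, 42, 41, 63, 17, 79]
enqueue(60): [75, 42, 41, 63, 17, 79, 60]
dequeue(): [42, 41, 63, 17, 79, 60]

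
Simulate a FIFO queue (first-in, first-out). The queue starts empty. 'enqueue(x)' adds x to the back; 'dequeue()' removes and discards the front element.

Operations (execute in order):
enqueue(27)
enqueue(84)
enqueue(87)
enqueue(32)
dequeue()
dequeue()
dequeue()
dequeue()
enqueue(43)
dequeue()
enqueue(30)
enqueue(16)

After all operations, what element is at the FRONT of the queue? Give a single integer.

enqueue(27): queue = [27]
enqueue(84): queue = [27, 84]
enqueue(87): queue = [27, 84, 87]
enqueue(32): queue = [27, 84, 87, 32]
dequeue(): queue = [84, 87, 32]
dequeue(): queue = [87, 32]
dequeue(): queue = [32]
dequeue(): queue = []
enqueue(43): queue = [43]
dequeue(): queue = []
enqueue(30): queue = [30]
enqueue(16): queue = [30, 16]

Answer: 30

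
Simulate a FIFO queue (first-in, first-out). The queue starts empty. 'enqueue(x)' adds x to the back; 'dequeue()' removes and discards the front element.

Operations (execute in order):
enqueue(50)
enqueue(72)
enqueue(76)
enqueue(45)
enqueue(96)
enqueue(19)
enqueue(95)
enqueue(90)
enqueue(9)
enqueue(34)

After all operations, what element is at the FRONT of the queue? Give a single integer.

enqueue(50): queue = [50]
enqueue(72): queue = [50, 72]
enqueue(76): queue = [50, 72, 76]
enqueue(45): queue = [50, 72, 76, 45]
enqueue(96): queue = [50, 72, 76, 45, 96]
enqueue(19): queue = [50, 72, 76, 45, 96, 19]
enqueue(95): queue = [50, 72, 76, 45, 96, 19, 95]
enqueue(90): queue = [50, 72, 76, 45, 96, 19, 95, 90]
enqueue(9): queue = [50, 72, 76, 45, 96, 19, 95, 90, 9]
enqueue(34): queue = [50, 72, 76, 45, 96, 19, 95, 90, 9, 34]

Answer: 50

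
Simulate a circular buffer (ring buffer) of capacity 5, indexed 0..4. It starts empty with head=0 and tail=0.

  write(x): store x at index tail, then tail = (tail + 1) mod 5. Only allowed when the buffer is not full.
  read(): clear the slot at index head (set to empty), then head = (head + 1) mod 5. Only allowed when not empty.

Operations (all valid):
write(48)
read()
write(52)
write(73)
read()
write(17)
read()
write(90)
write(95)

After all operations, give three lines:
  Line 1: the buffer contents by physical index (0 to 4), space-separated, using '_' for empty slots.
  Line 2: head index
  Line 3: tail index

Answer: 95 _ _ 17 90
3
1

Derivation:
write(48): buf=[48 _ _ _ _], head=0, tail=1, size=1
read(): buf=[_ _ _ _ _], head=1, tail=1, size=0
write(52): buf=[_ 52 _ _ _], head=1, tail=2, size=1
write(73): buf=[_ 52 73 _ _], head=1, tail=3, size=2
read(): buf=[_ _ 73 _ _], head=2, tail=3, size=1
write(17): buf=[_ _ 73 17 _], head=2, tail=4, size=2
read(): buf=[_ _ _ 17 _], head=3, tail=4, size=1
write(90): buf=[_ _ _ 17 90], head=3, tail=0, size=2
write(95): buf=[95 _ _ 17 90], head=3, tail=1, size=3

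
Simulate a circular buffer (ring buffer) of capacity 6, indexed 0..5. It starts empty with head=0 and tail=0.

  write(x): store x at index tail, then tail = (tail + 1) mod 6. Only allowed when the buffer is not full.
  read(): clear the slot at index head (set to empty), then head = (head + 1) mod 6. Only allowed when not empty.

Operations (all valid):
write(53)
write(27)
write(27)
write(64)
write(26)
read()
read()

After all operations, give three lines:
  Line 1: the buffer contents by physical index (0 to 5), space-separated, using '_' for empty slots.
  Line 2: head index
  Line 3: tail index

write(53): buf=[53 _ _ _ _ _], head=0, tail=1, size=1
write(27): buf=[53 27 _ _ _ _], head=0, tail=2, size=2
write(27): buf=[53 27 27 _ _ _], head=0, tail=3, size=3
write(64): buf=[53 27 27 64 _ _], head=0, tail=4, size=4
write(26): buf=[53 27 27 64 26 _], head=0, tail=5, size=5
read(): buf=[_ 27 27 64 26 _], head=1, tail=5, size=4
read(): buf=[_ _ 27 64 26 _], head=2, tail=5, size=3

Answer: _ _ 27 64 26 _
2
5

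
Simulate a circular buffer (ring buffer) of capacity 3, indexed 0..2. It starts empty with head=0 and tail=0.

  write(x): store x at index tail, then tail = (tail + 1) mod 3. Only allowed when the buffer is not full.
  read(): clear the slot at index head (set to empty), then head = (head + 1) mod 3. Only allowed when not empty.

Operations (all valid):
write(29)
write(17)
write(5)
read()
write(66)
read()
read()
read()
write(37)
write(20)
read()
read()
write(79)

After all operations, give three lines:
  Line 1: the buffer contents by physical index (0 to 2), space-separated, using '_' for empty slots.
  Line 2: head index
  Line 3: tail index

write(29): buf=[29 _ _], head=0, tail=1, size=1
write(17): buf=[29 17 _], head=0, tail=2, size=2
write(5): buf=[29 17 5], head=0, tail=0, size=3
read(): buf=[_ 17 5], head=1, tail=0, size=2
write(66): buf=[66 17 5], head=1, tail=1, size=3
read(): buf=[66 _ 5], head=2, tail=1, size=2
read(): buf=[66 _ _], head=0, tail=1, size=1
read(): buf=[_ _ _], head=1, tail=1, size=0
write(37): buf=[_ 37 _], head=1, tail=2, size=1
write(20): buf=[_ 37 20], head=1, tail=0, size=2
read(): buf=[_ _ 20], head=2, tail=0, size=1
read(): buf=[_ _ _], head=0, tail=0, size=0
write(79): buf=[79 _ _], head=0, tail=1, size=1

Answer: 79 _ _
0
1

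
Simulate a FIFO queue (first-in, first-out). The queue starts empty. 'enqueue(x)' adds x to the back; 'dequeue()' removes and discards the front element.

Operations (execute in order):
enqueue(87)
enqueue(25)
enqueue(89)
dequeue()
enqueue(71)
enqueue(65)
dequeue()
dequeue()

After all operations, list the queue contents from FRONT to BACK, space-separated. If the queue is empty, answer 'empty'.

Answer: 71 65

Derivation:
enqueue(87): [87]
enqueue(25): [87, 25]
enqueue(89): [87, 25, 89]
dequeue(): [25, 89]
enqueue(71): [25, 89, 71]
enqueue(65): [25, 89, 71, 65]
dequeue(): [89, 71, 65]
dequeue(): [71, 65]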